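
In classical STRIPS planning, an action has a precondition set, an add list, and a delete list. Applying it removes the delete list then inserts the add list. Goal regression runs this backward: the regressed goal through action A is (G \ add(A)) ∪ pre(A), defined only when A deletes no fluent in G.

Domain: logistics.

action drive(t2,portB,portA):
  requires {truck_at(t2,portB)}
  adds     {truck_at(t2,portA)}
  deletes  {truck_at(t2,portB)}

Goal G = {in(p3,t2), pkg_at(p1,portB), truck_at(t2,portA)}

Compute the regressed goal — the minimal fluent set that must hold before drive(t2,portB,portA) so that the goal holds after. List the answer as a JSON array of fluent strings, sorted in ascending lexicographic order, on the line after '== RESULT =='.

Compute (G \ add) ∪ pre:
  G ∩ del = {}  (empty — regression defined)
  G \ add = {in(p3,t2), pkg_at(p1,portB), truck_at(t2,portA)} \ {truck_at(t2,portA)} = {in(p3,t2), pkg_at(p1,portB)}
  ∪ pre   = {in(p3,t2), pkg_at(p1,portB)} ∪ {truck_at(t2,portB)}
          = {in(p3,t2), pkg_at(p1,portB), truck_at(t2,portB)}

== RESULT ==
["in(p3,t2)", "pkg_at(p1,portB)", "truck_at(t2,portB)"]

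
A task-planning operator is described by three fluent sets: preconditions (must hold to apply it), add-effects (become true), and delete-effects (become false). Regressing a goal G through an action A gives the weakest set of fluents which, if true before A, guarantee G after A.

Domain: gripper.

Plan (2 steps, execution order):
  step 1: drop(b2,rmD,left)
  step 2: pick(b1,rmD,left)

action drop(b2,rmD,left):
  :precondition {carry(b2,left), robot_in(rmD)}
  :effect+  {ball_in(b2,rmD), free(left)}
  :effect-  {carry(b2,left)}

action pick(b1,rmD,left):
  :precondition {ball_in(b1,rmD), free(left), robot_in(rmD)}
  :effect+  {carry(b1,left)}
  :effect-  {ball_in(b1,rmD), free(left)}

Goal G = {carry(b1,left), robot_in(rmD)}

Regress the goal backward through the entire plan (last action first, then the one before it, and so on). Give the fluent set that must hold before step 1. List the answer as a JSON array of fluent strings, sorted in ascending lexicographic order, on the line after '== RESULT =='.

Work backward from the goal:
  through step 2 (pick(b1,rmD,left)): drop {carry(b1,left)}, keep {robot_in(rmD)}, require {ball_in(b1,rmD), free(left), robot_in(rmD)}
    → {ball_in(b1,rmD), free(left), robot_in(rmD)}
  through step 1 (drop(b2,rmD,left)): drop {free(left)}, keep {ball_in(b1,rmD), robot_in(rmD)}, require {carry(b2,left), robot_in(rmD)}
    → {ball_in(b1,rmD), carry(b2,left), robot_in(rmD)}

== RESULT ==
["ball_in(b1,rmD)", "carry(b2,left)", "robot_in(rmD)"]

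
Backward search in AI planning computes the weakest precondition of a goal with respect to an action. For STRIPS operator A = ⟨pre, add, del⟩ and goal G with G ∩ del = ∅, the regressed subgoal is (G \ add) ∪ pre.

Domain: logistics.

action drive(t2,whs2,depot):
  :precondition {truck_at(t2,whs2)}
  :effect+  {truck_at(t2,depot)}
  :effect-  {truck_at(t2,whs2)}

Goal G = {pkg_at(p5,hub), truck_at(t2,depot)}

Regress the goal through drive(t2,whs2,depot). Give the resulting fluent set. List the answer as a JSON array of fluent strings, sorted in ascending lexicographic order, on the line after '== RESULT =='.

Regress:
  G ∩ del = {}  (empty — regression defined)
  G \ add = {pkg_at(p5,hub), truck_at(t2,depot)} \ {truck_at(t2,depot)} = {pkg_at(p5,hub)}
  ∪ pre   = {pkg_at(p5,hub)} ∪ {truck_at(t2,whs2)}
          = {pkg_at(p5,hub), truck_at(t2,whs2)}

== RESULT ==
["pkg_at(p5,hub)", "truck_at(t2,whs2)"]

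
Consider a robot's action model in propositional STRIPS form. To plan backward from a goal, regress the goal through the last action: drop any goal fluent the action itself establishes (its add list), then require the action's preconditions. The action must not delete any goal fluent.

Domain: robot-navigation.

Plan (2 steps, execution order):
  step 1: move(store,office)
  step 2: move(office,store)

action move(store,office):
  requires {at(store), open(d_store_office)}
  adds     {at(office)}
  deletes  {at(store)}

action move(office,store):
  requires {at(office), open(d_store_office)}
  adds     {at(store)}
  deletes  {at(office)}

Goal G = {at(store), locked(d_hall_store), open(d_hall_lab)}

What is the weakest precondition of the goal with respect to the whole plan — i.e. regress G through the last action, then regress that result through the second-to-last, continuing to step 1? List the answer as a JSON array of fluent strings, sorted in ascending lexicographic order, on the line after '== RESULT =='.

Regress step by step:
  through step 2 (move(office,store)): drop {at(store)}, keep {locked(d_hall_store), open(d_hall_lab)}, require {at(office), open(d_store_office)}
    → {at(office), locked(d_hall_store), open(d_hall_lab), open(d_store_office)}
  through step 1 (move(store,office)): drop {at(office)}, keep {locked(d_hall_store), open(d_hall_lab), open(d_store_office)}, require {at(store), open(d_store_office)}
    → {at(store), locked(d_hall_store), open(d_hall_lab), open(d_store_office)}

== RESULT ==
["at(store)", "locked(d_hall_store)", "open(d_hall_lab)", "open(d_store_office)"]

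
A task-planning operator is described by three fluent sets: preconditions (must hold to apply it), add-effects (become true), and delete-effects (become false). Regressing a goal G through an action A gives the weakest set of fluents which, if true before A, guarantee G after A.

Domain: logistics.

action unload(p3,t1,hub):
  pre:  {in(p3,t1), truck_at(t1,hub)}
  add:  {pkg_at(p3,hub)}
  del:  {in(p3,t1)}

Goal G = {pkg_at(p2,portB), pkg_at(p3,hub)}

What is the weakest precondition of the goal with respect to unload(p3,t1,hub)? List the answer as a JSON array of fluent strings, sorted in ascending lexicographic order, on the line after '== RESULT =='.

Regress:
  G ∩ del = {}  (empty — regression defined)
  G \ add = {pkg_at(p2,portB), pkg_at(p3,hub)} \ {pkg_at(p3,hub)} = {pkg_at(p2,portB)}
  ∪ pre   = {pkg_at(p2,portB)} ∪ {in(p3,t1), truck_at(t1,hub)}
          = {in(p3,t1), pkg_at(p2,portB), truck_at(t1,hub)}

== RESULT ==
["in(p3,t1)", "pkg_at(p2,portB)", "truck_at(t1,hub)"]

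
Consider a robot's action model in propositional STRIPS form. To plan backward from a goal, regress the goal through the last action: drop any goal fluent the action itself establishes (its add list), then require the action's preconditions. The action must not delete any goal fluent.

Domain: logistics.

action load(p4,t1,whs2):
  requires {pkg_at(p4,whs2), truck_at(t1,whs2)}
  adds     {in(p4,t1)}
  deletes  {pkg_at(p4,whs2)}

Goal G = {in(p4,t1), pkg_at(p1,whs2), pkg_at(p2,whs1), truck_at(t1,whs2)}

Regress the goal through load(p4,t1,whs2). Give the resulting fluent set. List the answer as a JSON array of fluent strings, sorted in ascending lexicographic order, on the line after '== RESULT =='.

Regress:
  G ∩ del = {}  (empty — regression defined)
  G \ add = {in(p4,t1), pkg_at(p1,whs2), pkg_at(p2,whs1), truck_at(t1,whs2)} \ {in(p4,t1)} = {pkg_at(p1,whs2), pkg_at(p2,whs1), truck_at(t1,whs2)}
  ∪ pre   = {pkg_at(p1,whs2), pkg_at(p2,whs1), truck_at(t1,whs2)} ∪ {pkg_at(p4,whs2), truck_at(t1,whs2)}
          = {pkg_at(p1,whs2), pkg_at(p2,whs1), pkg_at(p4,whs2), truck_at(t1,whs2)}

== RESULT ==
["pkg_at(p1,whs2)", "pkg_at(p2,whs1)", "pkg_at(p4,whs2)", "truck_at(t1,whs2)"]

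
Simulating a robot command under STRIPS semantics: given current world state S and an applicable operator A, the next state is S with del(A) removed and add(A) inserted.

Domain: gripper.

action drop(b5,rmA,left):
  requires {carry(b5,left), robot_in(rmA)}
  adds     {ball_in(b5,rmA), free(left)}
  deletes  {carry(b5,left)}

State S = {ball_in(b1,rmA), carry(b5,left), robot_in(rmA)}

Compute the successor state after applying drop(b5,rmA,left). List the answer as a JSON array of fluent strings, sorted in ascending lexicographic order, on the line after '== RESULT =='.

Compute (S \ del) ∪ add:
  pre ⊆ S: {carry(b5,left), robot_in(rmA)} ⊆ S  — applicable
  S \ del = {ball_in(b1,rmA), robot_in(rmA)}
  ∪ add   = {ball_in(b1,rmA), ball_in(b5,rmA), free(left), robot_in(rmA)}

== RESULT ==
["ball_in(b1,rmA)", "ball_in(b5,rmA)", "free(left)", "robot_in(rmA)"]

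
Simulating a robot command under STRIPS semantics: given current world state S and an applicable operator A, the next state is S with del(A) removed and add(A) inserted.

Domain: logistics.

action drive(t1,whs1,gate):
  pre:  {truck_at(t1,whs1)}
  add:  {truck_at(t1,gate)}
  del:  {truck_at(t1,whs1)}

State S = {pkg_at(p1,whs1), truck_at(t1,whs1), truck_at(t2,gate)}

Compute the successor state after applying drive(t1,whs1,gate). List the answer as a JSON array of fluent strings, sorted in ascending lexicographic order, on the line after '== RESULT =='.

Progress:
  pre ⊆ S: {truck_at(t1,whs1)} ⊆ S  — applicable
  S \ del = {pkg_at(p1,whs1), truck_at(t2,gate)}
  ∪ add   = {pkg_at(p1,whs1), truck_at(t1,gate), truck_at(t2,gate)}

== RESULT ==
["pkg_at(p1,whs1)", "truck_at(t1,gate)", "truck_at(t2,gate)"]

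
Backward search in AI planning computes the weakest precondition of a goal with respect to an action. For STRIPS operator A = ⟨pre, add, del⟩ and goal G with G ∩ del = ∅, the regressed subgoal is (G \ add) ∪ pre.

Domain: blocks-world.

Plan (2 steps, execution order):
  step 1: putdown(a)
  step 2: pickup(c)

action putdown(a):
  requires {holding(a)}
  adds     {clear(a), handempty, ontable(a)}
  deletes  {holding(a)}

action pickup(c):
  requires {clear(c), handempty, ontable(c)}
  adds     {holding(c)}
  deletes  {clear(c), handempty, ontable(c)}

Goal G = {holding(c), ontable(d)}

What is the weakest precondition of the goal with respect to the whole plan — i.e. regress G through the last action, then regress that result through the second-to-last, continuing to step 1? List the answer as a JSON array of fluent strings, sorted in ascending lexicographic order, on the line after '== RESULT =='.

Regress step by step:
  through step 2 (pickup(c)): drop {holding(c)}, keep {ontable(d)}, require {clear(c), handempty, ontable(c)}
    → {clear(c), handempty, ontable(c), ontable(d)}
  through step 1 (putdown(a)): drop {handempty}, keep {clear(c), ontable(c), ontable(d)}, require {holding(a)}
    → {clear(c), holding(a), ontable(c), ontable(d)}

== RESULT ==
["clear(c)", "holding(a)", "ontable(c)", "ontable(d)"]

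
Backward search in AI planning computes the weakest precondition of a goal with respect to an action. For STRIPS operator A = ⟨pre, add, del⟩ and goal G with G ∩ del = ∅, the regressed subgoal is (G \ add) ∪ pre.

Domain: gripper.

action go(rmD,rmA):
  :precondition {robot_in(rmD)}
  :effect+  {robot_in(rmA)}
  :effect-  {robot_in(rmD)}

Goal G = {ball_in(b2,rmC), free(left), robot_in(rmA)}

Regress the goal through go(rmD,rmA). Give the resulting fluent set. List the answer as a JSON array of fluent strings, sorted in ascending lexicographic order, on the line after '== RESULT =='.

Compute (G \ add) ∪ pre:
  G ∩ del = {}  (empty — regression defined)
  G \ add = {ball_in(b2,rmC), free(left), robot_in(rmA)} \ {robot_in(rmA)} = {ball_in(b2,rmC), free(left)}
  ∪ pre   = {ball_in(b2,rmC), free(left)} ∪ {robot_in(rmD)}
          = {ball_in(b2,rmC), free(left), robot_in(rmD)}

== RESULT ==
["ball_in(b2,rmC)", "free(left)", "robot_in(rmD)"]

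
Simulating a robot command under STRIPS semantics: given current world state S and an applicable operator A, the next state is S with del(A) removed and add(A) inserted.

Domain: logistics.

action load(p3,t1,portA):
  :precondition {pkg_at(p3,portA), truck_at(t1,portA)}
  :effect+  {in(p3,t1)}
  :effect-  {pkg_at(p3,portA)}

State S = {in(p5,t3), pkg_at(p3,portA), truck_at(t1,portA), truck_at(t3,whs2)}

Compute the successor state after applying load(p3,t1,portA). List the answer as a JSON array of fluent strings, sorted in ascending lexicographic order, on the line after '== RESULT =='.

Compute (S \ del) ∪ add:
  pre ⊆ S: {pkg_at(p3,portA), truck_at(t1,portA)} ⊆ S  — applicable
  S \ del = {in(p5,t3), truck_at(t1,portA), truck_at(t3,whs2)}
  ∪ add   = {in(p3,t1), in(p5,t3), truck_at(t1,portA), truck_at(t3,whs2)}

== RESULT ==
["in(p3,t1)", "in(p5,t3)", "truck_at(t1,portA)", "truck_at(t3,whs2)"]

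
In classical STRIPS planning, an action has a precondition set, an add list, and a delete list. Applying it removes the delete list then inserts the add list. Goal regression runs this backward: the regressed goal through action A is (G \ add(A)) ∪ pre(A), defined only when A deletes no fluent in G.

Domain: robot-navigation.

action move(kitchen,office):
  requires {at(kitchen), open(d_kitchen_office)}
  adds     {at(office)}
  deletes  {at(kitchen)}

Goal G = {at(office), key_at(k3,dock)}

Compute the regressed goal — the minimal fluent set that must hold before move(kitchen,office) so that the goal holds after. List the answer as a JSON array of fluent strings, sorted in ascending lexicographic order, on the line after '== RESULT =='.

Compute (G \ add) ∪ pre:
  G ∩ del = {}  (empty — regression defined)
  G \ add = {at(office), key_at(k3,dock)} \ {at(office)} = {key_at(k3,dock)}
  ∪ pre   = {key_at(k3,dock)} ∪ {at(kitchen), open(d_kitchen_office)}
          = {at(kitchen), key_at(k3,dock), open(d_kitchen_office)}

== RESULT ==
["at(kitchen)", "key_at(k3,dock)", "open(d_kitchen_office)"]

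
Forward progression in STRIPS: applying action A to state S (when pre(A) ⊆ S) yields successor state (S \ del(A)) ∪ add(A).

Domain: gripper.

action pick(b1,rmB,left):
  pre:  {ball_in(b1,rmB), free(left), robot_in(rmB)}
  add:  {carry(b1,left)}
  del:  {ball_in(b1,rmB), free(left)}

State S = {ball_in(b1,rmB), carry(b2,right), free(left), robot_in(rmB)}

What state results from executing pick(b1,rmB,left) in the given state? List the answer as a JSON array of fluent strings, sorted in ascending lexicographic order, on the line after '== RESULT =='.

Progress:
  pre ⊆ S: {ball_in(b1,rmB), free(left), robot_in(rmB)} ⊆ S  — applicable
  S \ del = {carry(b2,right), robot_in(rmB)}
  ∪ add   = {carry(b1,left), carry(b2,right), robot_in(rmB)}

== RESULT ==
["carry(b1,left)", "carry(b2,right)", "robot_in(rmB)"]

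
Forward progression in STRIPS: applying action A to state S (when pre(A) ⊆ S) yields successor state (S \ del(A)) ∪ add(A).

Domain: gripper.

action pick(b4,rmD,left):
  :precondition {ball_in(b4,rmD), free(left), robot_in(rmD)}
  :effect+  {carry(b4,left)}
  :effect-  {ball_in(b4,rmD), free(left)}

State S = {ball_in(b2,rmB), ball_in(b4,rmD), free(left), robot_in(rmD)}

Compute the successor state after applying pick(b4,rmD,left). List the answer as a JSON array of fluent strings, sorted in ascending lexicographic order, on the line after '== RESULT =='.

Progress:
  pre ⊆ S: {ball_in(b4,rmD), free(left), robot_in(rmD)} ⊆ S  — applicable
  S \ del = {ball_in(b2,rmB), robot_in(rmD)}
  ∪ add   = {ball_in(b2,rmB), carry(b4,left), robot_in(rmD)}

== RESULT ==
["ball_in(b2,rmB)", "carry(b4,left)", "robot_in(rmD)"]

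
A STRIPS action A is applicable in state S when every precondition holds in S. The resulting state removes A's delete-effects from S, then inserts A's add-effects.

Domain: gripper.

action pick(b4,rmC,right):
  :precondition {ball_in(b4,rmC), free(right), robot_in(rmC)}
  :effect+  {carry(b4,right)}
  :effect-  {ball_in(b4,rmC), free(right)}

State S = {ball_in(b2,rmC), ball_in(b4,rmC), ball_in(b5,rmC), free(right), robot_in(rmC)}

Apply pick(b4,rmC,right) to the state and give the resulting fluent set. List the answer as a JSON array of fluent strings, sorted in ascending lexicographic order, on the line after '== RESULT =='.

Progress:
  pre ⊆ S: {ball_in(b4,rmC), free(right), robot_in(rmC)} ⊆ S  — applicable
  S \ del = {ball_in(b2,rmC), ball_in(b5,rmC), robot_in(rmC)}
  ∪ add   = {ball_in(b2,rmC), ball_in(b5,rmC), carry(b4,right), robot_in(rmC)}

== RESULT ==
["ball_in(b2,rmC)", "ball_in(b5,rmC)", "carry(b4,right)", "robot_in(rmC)"]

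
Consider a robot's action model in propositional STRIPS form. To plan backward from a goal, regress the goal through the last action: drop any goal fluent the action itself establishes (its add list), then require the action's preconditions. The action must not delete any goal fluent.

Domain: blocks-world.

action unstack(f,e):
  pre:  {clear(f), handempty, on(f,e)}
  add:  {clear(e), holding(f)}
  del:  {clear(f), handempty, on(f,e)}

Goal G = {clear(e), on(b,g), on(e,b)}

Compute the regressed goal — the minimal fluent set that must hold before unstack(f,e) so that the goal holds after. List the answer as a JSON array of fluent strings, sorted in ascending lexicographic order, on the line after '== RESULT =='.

Compute (G \ add) ∪ pre:
  G ∩ del = {}  (empty — regression defined)
  G \ add = {clear(e), on(b,g), on(e,b)} \ {clear(e), holding(f)} = {on(b,g), on(e,b)}
  ∪ pre   = {on(b,g), on(e,b)} ∪ {clear(f), handempty, on(f,e)}
          = {clear(f), handempty, on(b,g), on(e,b), on(f,e)}

== RESULT ==
["clear(f)", "handempty", "on(b,g)", "on(e,b)", "on(f,e)"]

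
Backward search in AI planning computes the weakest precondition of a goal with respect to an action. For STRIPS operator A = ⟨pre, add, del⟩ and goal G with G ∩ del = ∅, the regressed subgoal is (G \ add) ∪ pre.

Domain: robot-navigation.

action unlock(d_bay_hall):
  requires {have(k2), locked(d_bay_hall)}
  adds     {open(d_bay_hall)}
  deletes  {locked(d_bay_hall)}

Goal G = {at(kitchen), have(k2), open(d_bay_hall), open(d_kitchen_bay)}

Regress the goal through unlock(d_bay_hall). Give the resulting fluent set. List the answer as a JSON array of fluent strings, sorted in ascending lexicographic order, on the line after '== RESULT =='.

Regress:
  G ∩ del = {}  (empty — regression defined)
  G \ add = {at(kitchen), have(k2), open(d_bay_hall), open(d_kitchen_bay)} \ {open(d_bay_hall)} = {at(kitchen), have(k2), open(d_kitchen_bay)}
  ∪ pre   = {at(kitchen), have(k2), open(d_kitchen_bay)} ∪ {have(k2), locked(d_bay_hall)}
          = {at(kitchen), have(k2), locked(d_bay_hall), open(d_kitchen_bay)}

== RESULT ==
["at(kitchen)", "have(k2)", "locked(d_bay_hall)", "open(d_kitchen_bay)"]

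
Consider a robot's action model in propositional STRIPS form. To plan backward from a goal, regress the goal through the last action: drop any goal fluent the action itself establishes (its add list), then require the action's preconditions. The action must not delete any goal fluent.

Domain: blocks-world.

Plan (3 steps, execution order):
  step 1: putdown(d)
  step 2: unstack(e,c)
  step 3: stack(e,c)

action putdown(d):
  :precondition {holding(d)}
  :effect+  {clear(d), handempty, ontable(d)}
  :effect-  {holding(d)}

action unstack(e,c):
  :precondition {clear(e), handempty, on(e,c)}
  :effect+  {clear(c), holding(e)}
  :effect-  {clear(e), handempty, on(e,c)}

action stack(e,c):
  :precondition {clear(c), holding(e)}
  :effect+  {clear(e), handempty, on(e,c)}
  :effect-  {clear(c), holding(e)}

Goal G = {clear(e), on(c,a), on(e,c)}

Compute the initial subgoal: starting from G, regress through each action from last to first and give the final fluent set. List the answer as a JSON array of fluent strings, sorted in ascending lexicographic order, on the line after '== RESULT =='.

Regress step by step:
  through step 3 (stack(e,c)): drop {clear(e), on(e,c)}, keep {on(c,a)}, require {clear(c), holding(e)}
    → {clear(c), holding(e), on(c,a)}
  through step 2 (unstack(e,c)): drop {clear(c), holding(e)}, keep {on(c,a)}, require {clear(e), handempty, on(e,c)}
    → {clear(e), handempty, on(c,a), on(e,c)}
  through step 1 (putdown(d)): drop {handempty}, keep {clear(e), on(c,a), on(e,c)}, require {holding(d)}
    → {clear(e), holding(d), on(c,a), on(e,c)}

== RESULT ==
["clear(e)", "holding(d)", "on(c,a)", "on(e,c)"]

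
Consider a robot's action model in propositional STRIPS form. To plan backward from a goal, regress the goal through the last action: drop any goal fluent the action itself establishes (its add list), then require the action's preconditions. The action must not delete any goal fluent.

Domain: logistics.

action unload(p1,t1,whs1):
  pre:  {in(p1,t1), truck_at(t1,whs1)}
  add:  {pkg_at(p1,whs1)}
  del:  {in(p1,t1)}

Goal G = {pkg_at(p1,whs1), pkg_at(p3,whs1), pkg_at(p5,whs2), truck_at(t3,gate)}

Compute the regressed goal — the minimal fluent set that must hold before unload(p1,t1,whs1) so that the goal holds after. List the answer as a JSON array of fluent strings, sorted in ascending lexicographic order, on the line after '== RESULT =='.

Compute (G \ add) ∪ pre:
  G ∩ del = {}  (empty — regression defined)
  G \ add = {pkg_at(p1,whs1), pkg_at(p3,whs1), pkg_at(p5,whs2), truck_at(t3,gate)} \ {pkg_at(p1,whs1)} = {pkg_at(p3,whs1), pkg_at(p5,whs2), truck_at(t3,gate)}
  ∪ pre   = {pkg_at(p3,whs1), pkg_at(p5,whs2), truck_at(t3,gate)} ∪ {in(p1,t1), truck_at(t1,whs1)}
          = {in(p1,t1), pkg_at(p3,whs1), pkg_at(p5,whs2), truck_at(t1,whs1), truck_at(t3,gate)}

== RESULT ==
["in(p1,t1)", "pkg_at(p3,whs1)", "pkg_at(p5,whs2)", "truck_at(t1,whs1)", "truck_at(t3,gate)"]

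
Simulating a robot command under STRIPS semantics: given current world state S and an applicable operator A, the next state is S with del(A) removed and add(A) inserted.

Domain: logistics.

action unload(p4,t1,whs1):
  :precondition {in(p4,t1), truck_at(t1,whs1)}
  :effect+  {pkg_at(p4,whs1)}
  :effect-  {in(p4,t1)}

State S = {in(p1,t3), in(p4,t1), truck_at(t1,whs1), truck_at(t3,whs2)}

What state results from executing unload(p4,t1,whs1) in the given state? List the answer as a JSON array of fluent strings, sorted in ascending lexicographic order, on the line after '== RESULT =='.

Progress:
  pre ⊆ S: {in(p4,t1), truck_at(t1,whs1)} ⊆ S  — applicable
  S \ del = {in(p1,t3), truck_at(t1,whs1), truck_at(t3,whs2)}
  ∪ add   = {in(p1,t3), pkg_at(p4,whs1), truck_at(t1,whs1), truck_at(t3,whs2)}

== RESULT ==
["in(p1,t3)", "pkg_at(p4,whs1)", "truck_at(t1,whs1)", "truck_at(t3,whs2)"]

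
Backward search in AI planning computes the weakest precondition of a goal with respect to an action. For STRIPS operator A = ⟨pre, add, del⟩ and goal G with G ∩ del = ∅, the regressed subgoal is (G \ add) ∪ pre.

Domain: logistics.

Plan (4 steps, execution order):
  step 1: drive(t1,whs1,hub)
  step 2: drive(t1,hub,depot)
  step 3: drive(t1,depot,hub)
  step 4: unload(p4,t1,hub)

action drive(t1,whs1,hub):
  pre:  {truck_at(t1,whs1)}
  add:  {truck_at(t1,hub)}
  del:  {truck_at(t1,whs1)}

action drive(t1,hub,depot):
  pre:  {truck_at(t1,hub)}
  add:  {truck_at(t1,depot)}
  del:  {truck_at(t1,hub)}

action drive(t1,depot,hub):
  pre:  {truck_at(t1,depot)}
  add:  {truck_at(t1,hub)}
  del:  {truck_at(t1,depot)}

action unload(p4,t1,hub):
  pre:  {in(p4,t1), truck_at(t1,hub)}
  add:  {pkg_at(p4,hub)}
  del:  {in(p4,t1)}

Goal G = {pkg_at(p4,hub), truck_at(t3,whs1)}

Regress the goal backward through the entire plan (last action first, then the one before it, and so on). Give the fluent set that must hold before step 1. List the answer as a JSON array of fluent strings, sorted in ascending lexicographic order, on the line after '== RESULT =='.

Regress step by step:
  through step 4 (unload(p4,t1,hub)): drop {pkg_at(p4,hub)}, keep {truck_at(t3,whs1)}, require {in(p4,t1), truck_at(t1,hub)}
    → {in(p4,t1), truck_at(t1,hub), truck_at(t3,whs1)}
  through step 3 (drive(t1,depot,hub)): drop {truck_at(t1,hub)}, keep {in(p4,t1), truck_at(t3,whs1)}, require {truck_at(t1,depot)}
    → {in(p4,t1), truck_at(t1,depot), truck_at(t3,whs1)}
  through step 2 (drive(t1,hub,depot)): drop {truck_at(t1,depot)}, keep {in(p4,t1), truck_at(t3,whs1)}, require {truck_at(t1,hub)}
    → {in(p4,t1), truck_at(t1,hub), truck_at(t3,whs1)}
  through step 1 (drive(t1,whs1,hub)): drop {truck_at(t1,hub)}, keep {in(p4,t1), truck_at(t3,whs1)}, require {truck_at(t1,whs1)}
    → {in(p4,t1), truck_at(t1,whs1), truck_at(t3,whs1)}

== RESULT ==
["in(p4,t1)", "truck_at(t1,whs1)", "truck_at(t3,whs1)"]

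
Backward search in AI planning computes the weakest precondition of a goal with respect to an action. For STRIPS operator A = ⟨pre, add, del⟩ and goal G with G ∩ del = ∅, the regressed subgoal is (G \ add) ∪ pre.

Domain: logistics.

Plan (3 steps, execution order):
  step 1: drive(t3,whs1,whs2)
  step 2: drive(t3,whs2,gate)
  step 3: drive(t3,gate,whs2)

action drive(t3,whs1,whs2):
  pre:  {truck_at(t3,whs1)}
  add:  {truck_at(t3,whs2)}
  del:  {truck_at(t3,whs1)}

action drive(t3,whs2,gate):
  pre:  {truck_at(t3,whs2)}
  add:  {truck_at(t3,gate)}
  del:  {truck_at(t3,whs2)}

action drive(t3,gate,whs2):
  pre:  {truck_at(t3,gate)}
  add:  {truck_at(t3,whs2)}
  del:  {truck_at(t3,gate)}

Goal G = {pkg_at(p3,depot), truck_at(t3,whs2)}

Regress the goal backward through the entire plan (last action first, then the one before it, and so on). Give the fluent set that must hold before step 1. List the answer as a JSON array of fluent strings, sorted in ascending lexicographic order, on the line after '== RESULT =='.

Regress step by step:
  through step 3 (drive(t3,gate,whs2)): drop {truck_at(t3,whs2)}, keep {pkg_at(p3,depot)}, require {truck_at(t3,gate)}
    → {pkg_at(p3,depot), truck_at(t3,gate)}
  through step 2 (drive(t3,whs2,gate)): drop {truck_at(t3,gate)}, keep {pkg_at(p3,depot)}, require {truck_at(t3,whs2)}
    → {pkg_at(p3,depot), truck_at(t3,whs2)}
  through step 1 (drive(t3,whs1,whs2)): drop {truck_at(t3,whs2)}, keep {pkg_at(p3,depot)}, require {truck_at(t3,whs1)}
    → {pkg_at(p3,depot), truck_at(t3,whs1)}

== RESULT ==
["pkg_at(p3,depot)", "truck_at(t3,whs1)"]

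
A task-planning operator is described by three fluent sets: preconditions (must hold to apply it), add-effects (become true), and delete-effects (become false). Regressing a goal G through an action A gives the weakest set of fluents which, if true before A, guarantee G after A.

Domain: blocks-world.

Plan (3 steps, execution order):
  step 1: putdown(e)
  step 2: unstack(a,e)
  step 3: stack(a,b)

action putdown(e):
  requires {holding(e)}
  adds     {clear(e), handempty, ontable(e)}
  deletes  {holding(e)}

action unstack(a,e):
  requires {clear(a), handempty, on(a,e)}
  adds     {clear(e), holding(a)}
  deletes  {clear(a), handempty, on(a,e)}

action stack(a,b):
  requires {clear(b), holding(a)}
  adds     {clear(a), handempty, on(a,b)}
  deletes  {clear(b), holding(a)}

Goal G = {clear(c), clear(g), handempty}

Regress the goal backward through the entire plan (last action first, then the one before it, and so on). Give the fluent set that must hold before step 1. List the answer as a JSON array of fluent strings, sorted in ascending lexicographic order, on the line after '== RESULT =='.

Work backward from the goal:
  through step 3 (stack(a,b)): drop {handempty}, keep {clear(c), clear(g)}, require {clear(b), holding(a)}
    → {clear(b), clear(c), clear(g), holding(a)}
  through step 2 (unstack(a,e)): drop {holding(a)}, keep {clear(b), clear(c), clear(g)}, require {clear(a), handempty, on(a,e)}
    → {clear(a), clear(b), clear(c), clear(g), handempty, on(a,e)}
  through step 1 (putdown(e)): drop {handempty}, keep {clear(a), clear(b), clear(c), clear(g), on(a,e)}, require {holding(e)}
    → {clear(a), clear(b), clear(c), clear(g), holding(e), on(a,e)}

== RESULT ==
["clear(a)", "clear(b)", "clear(c)", "clear(g)", "holding(e)", "on(a,e)"]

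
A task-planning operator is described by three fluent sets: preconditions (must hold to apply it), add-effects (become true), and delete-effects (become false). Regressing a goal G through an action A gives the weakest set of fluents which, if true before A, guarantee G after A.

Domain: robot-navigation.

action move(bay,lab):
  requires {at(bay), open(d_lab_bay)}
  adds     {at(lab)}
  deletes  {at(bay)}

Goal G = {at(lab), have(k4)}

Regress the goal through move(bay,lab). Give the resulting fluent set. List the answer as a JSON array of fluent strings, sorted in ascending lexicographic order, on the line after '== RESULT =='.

Compute (G \ add) ∪ pre:
  G ∩ del = {}  (empty — regression defined)
  G \ add = {at(lab), have(k4)} \ {at(lab)} = {have(k4)}
  ∪ pre   = {have(k4)} ∪ {at(bay), open(d_lab_bay)}
          = {at(bay), have(k4), open(d_lab_bay)}

== RESULT ==
["at(bay)", "have(k4)", "open(d_lab_bay)"]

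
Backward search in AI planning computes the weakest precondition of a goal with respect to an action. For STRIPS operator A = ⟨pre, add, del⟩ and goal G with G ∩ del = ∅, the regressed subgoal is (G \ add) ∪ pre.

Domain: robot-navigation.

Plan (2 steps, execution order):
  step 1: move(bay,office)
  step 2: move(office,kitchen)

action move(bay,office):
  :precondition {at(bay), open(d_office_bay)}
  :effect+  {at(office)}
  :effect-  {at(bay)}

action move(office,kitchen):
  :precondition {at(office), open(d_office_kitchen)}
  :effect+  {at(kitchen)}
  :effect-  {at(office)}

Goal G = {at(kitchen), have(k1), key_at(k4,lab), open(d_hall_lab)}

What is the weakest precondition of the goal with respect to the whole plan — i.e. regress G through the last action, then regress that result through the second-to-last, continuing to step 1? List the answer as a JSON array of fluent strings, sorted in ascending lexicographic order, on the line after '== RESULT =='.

Work backward from the goal:
  through step 2 (move(office,kitchen)): drop {at(kitchen)}, keep {have(k1), key_at(k4,lab), open(d_hall_lab)}, require {at(office), open(d_office_kitchen)}
    → {at(office), have(k1), key_at(k4,lab), open(d_hall_lab), open(d_office_kitchen)}
  through step 1 (move(bay,office)): drop {at(office)}, keep {have(k1), key_at(k4,lab), open(d_hall_lab), open(d_office_kitchen)}, require {at(bay), open(d_office_bay)}
    → {at(bay), have(k1), key_at(k4,lab), open(d_hall_lab), open(d_office_bay), open(d_office_kitchen)}

== RESULT ==
["at(bay)", "have(k1)", "key_at(k4,lab)", "open(d_hall_lab)", "open(d_office_bay)", "open(d_office_kitchen)"]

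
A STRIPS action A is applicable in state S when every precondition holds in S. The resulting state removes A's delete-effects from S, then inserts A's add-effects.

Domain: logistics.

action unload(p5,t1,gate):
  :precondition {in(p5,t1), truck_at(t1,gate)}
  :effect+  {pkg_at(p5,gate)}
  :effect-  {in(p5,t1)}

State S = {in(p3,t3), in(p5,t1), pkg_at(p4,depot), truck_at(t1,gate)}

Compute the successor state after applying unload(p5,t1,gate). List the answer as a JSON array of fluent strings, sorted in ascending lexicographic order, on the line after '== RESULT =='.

Compute (S \ del) ∪ add:
  pre ⊆ S: {in(p5,t1), truck_at(t1,gate)} ⊆ S  — applicable
  S \ del = {in(p3,t3), pkg_at(p4,depot), truck_at(t1,gate)}
  ∪ add   = {in(p3,t3), pkg_at(p4,depot), pkg_at(p5,gate), truck_at(t1,gate)}

== RESULT ==
["in(p3,t3)", "pkg_at(p4,depot)", "pkg_at(p5,gate)", "truck_at(t1,gate)"]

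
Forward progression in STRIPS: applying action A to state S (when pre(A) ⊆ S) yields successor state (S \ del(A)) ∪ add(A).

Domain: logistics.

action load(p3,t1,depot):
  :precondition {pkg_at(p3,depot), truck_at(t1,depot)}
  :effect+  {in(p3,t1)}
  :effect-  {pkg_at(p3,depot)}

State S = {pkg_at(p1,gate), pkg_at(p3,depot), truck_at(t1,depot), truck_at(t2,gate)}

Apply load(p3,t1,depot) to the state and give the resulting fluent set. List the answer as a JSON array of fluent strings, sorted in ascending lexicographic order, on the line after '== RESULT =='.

Compute (S \ del) ∪ add:
  pre ⊆ S: {pkg_at(p3,depot), truck_at(t1,depot)} ⊆ S  — applicable
  S \ del = {pkg_at(p1,gate), truck_at(t1,depot), truck_at(t2,gate)}
  ∪ add   = {in(p3,t1), pkg_at(p1,gate), truck_at(t1,depot), truck_at(t2,gate)}

== RESULT ==
["in(p3,t1)", "pkg_at(p1,gate)", "truck_at(t1,depot)", "truck_at(t2,gate)"]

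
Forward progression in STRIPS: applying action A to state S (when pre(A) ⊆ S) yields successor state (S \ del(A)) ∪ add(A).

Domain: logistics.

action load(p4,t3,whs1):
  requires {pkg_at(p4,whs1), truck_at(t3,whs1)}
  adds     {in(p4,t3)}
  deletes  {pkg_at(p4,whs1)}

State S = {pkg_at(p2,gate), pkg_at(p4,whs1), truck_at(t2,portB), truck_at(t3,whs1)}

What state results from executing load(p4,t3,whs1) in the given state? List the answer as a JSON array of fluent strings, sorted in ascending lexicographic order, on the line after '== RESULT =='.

Compute (S \ del) ∪ add:
  pre ⊆ S: {pkg_at(p4,whs1), truck_at(t3,whs1)} ⊆ S  — applicable
  S \ del = {pkg_at(p2,gate), truck_at(t2,portB), truck_at(t3,whs1)}
  ∪ add   = {in(p4,t3), pkg_at(p2,gate), truck_at(t2,portB), truck_at(t3,whs1)}

== RESULT ==
["in(p4,t3)", "pkg_at(p2,gate)", "truck_at(t2,portB)", "truck_at(t3,whs1)"]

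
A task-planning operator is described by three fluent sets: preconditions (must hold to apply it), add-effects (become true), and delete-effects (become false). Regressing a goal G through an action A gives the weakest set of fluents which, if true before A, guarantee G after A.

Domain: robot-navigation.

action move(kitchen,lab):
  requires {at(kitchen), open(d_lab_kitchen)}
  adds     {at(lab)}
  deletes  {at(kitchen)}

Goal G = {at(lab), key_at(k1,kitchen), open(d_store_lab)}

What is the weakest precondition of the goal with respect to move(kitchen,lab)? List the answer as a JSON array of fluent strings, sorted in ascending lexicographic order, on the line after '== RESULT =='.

Regress:
  G ∩ del = {}  (empty — regression defined)
  G \ add = {at(lab), key_at(k1,kitchen), open(d_store_lab)} \ {at(lab)} = {key_at(k1,kitchen), open(d_store_lab)}
  ∪ pre   = {key_at(k1,kitchen), open(d_store_lab)} ∪ {at(kitchen), open(d_lab_kitchen)}
          = {at(kitchen), key_at(k1,kitchen), open(d_lab_kitchen), open(d_store_lab)}

== RESULT ==
["at(kitchen)", "key_at(k1,kitchen)", "open(d_lab_kitchen)", "open(d_store_lab)"]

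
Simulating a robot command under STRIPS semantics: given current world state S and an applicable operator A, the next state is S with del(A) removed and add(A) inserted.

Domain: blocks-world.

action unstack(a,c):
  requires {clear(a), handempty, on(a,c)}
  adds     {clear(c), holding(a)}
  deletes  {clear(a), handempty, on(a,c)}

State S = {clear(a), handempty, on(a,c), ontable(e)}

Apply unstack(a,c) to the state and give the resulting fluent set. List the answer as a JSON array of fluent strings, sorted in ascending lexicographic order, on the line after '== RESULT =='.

Progress:
  pre ⊆ S: {clear(a), handempty, on(a,c)} ⊆ S  — applicable
  S \ del = {ontable(e)}
  ∪ add   = {clear(c), holding(a), ontable(e)}

== RESULT ==
["clear(c)", "holding(a)", "ontable(e)"]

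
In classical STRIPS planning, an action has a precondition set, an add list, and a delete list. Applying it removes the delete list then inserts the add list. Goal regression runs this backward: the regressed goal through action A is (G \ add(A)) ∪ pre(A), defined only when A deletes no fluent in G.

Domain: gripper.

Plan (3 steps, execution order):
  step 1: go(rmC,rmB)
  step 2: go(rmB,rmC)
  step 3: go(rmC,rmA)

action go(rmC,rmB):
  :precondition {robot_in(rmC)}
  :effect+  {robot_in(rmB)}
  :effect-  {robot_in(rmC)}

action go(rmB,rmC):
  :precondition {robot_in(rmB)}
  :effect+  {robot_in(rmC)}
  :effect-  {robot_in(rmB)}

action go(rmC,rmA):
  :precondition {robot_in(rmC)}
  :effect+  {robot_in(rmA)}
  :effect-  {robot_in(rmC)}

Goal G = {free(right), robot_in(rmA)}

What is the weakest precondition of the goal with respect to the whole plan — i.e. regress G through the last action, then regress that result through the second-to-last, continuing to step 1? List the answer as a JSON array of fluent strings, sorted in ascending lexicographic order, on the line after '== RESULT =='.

Regress step by step:
  through step 3 (go(rmC,rmA)): drop {robot_in(rmA)}, keep {free(right)}, require {robot_in(rmC)}
    → {free(right), robot_in(rmC)}
  through step 2 (go(rmB,rmC)): drop {robot_in(rmC)}, keep {free(right)}, require {robot_in(rmB)}
    → {free(right), robot_in(rmB)}
  through step 1 (go(rmC,rmB)): drop {robot_in(rmB)}, keep {free(right)}, require {robot_in(rmC)}
    → {free(right), robot_in(rmC)}

== RESULT ==
["free(right)", "robot_in(rmC)"]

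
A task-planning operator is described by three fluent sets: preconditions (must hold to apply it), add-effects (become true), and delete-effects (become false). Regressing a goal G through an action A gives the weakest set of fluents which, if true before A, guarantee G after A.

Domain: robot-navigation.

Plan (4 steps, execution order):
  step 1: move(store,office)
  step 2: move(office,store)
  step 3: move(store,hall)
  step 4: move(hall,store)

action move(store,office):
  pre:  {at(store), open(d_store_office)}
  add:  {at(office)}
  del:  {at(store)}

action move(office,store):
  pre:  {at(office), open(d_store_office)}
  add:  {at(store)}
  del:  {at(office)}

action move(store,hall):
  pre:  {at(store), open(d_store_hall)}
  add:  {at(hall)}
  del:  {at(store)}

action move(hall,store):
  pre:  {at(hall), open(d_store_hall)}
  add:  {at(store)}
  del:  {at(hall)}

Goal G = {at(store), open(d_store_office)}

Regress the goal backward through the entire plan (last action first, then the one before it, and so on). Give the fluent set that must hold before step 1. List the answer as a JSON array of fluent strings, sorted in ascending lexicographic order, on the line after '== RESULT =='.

Work backward from the goal:
  through step 4 (move(hall,store)): drop {at(store)}, keep {open(d_store_office)}, require {at(hall), open(d_store_hall)}
    → {at(hall), open(d_store_hall), open(d_store_office)}
  through step 3 (move(store,hall)): drop {at(hall)}, keep {open(d_store_hall), open(d_store_office)}, require {at(store), open(d_store_hall)}
    → {at(store), open(d_store_hall), open(d_store_office)}
  through step 2 (move(office,store)): drop {at(store)}, keep {open(d_store_hall), open(d_store_office)}, require {at(office), open(d_store_office)}
    → {at(office), open(d_store_hall), open(d_store_office)}
  through step 1 (move(store,office)): drop {at(office)}, keep {open(d_store_hall), open(d_store_office)}, require {at(store), open(d_store_office)}
    → {at(store), open(d_store_hall), open(d_store_office)}

== RESULT ==
["at(store)", "open(d_store_hall)", "open(d_store_office)"]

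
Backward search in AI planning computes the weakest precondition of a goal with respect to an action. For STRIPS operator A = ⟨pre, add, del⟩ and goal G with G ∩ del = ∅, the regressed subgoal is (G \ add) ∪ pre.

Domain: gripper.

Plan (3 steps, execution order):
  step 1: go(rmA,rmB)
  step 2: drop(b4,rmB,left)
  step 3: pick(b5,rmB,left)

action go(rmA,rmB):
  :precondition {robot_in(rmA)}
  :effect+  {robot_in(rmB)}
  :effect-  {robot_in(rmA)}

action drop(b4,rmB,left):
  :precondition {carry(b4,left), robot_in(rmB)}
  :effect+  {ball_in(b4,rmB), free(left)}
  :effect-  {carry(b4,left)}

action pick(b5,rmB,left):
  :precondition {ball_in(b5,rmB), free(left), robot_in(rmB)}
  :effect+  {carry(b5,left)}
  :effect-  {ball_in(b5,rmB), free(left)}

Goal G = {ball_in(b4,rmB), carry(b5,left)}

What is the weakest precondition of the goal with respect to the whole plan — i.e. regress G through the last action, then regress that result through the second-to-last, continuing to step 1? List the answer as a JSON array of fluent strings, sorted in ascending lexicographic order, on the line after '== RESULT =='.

Work backward from the goal:
  through step 3 (pick(b5,rmB,left)): drop {carry(b5,left)}, keep {ball_in(b4,rmB)}, require {ball_in(b5,rmB), free(left), robot_in(rmB)}
    → {ball_in(b4,rmB), ball_in(b5,rmB), free(left), robot_in(rmB)}
  through step 2 (drop(b4,rmB,left)): drop {ball_in(b4,rmB), free(left)}, keep {ball_in(b5,rmB), robot_in(rmB)}, require {carry(b4,left), robot_in(rmB)}
    → {ball_in(b5,rmB), carry(b4,left), robot_in(rmB)}
  through step 1 (go(rmA,rmB)): drop {robot_in(rmB)}, keep {ball_in(b5,rmB), carry(b4,left)}, require {robot_in(rmA)}
    → {ball_in(b5,rmB), carry(b4,left), robot_in(rmA)}

== RESULT ==
["ball_in(b5,rmB)", "carry(b4,left)", "robot_in(rmA)"]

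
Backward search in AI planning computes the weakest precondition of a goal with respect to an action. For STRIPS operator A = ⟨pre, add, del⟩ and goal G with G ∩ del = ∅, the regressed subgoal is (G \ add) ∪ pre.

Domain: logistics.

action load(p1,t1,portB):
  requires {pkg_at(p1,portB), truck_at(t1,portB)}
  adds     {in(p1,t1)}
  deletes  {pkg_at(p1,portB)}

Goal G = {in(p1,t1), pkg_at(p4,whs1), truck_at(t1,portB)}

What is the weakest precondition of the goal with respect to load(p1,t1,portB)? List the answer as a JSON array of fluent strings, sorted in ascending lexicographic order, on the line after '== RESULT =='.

Regress:
  G ∩ del = {}  (empty — regression defined)
  G \ add = {in(p1,t1), pkg_at(p4,whs1), truck_at(t1,portB)} \ {in(p1,t1)} = {pkg_at(p4,whs1), truck_at(t1,portB)}
  ∪ pre   = {pkg_at(p4,whs1), truck_at(t1,portB)} ∪ {pkg_at(p1,portB), truck_at(t1,portB)}
          = {pkg_at(p1,portB), pkg_at(p4,whs1), truck_at(t1,portB)}

== RESULT ==
["pkg_at(p1,portB)", "pkg_at(p4,whs1)", "truck_at(t1,portB)"]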